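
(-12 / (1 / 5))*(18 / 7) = -1080 / 7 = -154.29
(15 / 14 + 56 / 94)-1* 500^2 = -164498903 / 658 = -249998.33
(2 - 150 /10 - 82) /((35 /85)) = -1615 /7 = -230.71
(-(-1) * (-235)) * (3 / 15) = -47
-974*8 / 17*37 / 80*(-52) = 936988 / 85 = 11023.39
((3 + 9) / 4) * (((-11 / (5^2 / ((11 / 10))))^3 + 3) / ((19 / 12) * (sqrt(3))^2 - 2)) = 135310317 / 42968750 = 3.15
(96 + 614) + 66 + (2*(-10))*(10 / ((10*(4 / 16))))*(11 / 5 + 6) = 120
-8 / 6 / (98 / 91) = -26 / 21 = -1.24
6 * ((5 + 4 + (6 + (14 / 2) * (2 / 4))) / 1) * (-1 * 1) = -111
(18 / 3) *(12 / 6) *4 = 48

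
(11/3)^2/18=121/162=0.75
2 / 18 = 1 / 9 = 0.11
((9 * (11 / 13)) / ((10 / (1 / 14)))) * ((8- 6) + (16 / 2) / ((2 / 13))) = 2673 / 910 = 2.94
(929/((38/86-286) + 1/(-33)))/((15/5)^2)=-439417/1215750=-0.36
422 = 422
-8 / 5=-1.60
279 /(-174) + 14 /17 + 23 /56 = -0.37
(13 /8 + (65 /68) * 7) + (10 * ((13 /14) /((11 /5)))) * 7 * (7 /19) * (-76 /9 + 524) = 1437743411 /255816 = 5620.22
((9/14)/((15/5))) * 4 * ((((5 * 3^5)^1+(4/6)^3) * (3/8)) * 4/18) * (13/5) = 426569/1890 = 225.70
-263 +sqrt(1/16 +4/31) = -263 +sqrt(2945)/124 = -262.56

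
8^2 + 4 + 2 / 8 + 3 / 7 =1923 / 28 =68.68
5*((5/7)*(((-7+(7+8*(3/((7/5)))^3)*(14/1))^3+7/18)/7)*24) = 359605769836196500/17294403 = 20793187821.30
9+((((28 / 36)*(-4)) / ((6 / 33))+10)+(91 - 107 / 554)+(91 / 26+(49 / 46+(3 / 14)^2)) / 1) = 1093577965 / 11238444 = 97.31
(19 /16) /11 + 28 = 4947 /176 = 28.11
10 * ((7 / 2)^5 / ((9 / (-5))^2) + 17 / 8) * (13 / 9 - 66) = -1236609115 / 11664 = -106019.30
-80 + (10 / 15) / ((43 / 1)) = -10318 / 129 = -79.98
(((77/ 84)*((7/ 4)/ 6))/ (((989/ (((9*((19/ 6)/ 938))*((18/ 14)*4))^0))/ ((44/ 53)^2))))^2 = 86806489/ 2500581833849124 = 0.00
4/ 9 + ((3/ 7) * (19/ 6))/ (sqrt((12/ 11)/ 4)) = 3.04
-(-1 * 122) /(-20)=-61 /10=-6.10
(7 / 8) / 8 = 7 / 64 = 0.11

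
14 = 14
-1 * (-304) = 304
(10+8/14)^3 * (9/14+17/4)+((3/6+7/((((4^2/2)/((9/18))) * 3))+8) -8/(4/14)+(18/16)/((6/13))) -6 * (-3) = 166578277/28812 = 5781.56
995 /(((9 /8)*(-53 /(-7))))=55720 /477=116.81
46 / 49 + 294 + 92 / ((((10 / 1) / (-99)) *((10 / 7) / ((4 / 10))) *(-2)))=2587511 / 6125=422.45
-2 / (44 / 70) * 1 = -3.18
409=409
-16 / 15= -1.07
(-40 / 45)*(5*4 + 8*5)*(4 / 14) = -320 / 21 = -15.24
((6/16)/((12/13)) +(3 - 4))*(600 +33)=-12027/32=-375.84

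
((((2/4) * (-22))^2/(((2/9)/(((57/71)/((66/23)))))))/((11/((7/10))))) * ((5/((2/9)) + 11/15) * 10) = 6396369/2840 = 2252.24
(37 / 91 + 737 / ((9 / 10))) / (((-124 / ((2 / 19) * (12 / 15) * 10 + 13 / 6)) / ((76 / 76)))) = -32879147 / 1653912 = -19.88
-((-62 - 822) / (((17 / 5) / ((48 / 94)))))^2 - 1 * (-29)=-38873539 / 2209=-17597.80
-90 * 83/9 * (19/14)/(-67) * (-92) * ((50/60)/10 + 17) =-37177775/1407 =-26423.44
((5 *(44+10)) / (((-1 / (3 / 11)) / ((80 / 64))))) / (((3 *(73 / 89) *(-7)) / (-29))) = -1742175 / 11242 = -154.97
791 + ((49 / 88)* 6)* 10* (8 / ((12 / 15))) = 1125.09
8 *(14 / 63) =16 / 9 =1.78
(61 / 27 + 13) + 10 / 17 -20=-4.15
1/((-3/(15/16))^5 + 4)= -3125/1036076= -0.00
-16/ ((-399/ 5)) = 0.20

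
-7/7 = -1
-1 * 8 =-8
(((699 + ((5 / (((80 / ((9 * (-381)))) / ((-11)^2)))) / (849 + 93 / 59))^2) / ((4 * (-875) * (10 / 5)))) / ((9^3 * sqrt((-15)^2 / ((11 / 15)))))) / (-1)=172824849683 * sqrt(165) / 121851903688704000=0.00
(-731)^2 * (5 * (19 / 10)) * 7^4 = 24377014459 / 2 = 12188507229.50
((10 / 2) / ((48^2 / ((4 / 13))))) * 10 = 25 / 3744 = 0.01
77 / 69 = 1.12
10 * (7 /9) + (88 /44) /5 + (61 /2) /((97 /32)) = 79616 /4365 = 18.24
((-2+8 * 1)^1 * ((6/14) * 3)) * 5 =270/7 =38.57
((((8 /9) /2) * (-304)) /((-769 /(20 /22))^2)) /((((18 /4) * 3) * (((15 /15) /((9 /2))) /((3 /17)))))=-121600 /10947866193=-0.00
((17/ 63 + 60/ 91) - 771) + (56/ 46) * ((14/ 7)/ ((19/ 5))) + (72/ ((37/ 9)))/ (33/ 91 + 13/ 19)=-752.70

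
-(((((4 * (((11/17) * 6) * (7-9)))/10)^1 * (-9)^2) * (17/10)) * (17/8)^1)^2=-2064884481/2500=-825953.79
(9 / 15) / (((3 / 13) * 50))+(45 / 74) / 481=118493 / 2224625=0.05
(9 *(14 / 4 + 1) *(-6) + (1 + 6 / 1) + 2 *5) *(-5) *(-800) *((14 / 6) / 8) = -791000 / 3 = -263666.67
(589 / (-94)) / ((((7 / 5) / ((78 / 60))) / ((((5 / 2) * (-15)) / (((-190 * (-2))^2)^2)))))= 1209 / 115538483200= 0.00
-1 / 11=-0.09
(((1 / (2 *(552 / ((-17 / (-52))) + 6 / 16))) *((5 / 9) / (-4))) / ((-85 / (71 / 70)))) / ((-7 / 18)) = -0.00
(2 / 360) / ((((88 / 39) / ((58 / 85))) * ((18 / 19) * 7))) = 7163 / 28274400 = 0.00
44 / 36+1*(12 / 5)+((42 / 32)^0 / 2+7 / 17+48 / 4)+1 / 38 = 240704 / 14535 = 16.56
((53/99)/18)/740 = 53/1318680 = 0.00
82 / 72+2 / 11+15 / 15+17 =7651 / 396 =19.32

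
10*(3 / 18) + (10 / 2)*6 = 95 / 3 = 31.67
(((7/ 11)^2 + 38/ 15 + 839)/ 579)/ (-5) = -1528118/ 5254425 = -0.29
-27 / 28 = -0.96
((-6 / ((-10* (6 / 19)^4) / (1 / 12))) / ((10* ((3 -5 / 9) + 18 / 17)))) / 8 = 2215457 / 123494400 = 0.02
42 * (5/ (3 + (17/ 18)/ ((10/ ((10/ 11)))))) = 41580/ 611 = 68.05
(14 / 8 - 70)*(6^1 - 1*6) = 0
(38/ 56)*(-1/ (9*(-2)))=19/ 504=0.04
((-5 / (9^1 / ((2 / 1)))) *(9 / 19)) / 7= -10 / 133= -0.08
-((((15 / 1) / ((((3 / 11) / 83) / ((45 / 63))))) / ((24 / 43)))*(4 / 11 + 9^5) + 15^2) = -57955511975 / 168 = -344973285.57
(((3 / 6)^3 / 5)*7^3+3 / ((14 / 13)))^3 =32187778741 / 21952000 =1466.28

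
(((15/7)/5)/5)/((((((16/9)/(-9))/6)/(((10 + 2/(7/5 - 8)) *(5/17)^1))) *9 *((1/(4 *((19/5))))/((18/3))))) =-98496/1309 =-75.25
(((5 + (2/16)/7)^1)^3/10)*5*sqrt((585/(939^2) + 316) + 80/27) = 22188041*sqrt(2531132349)/989420544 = 1128.22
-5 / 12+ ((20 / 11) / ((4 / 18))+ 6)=1817 / 132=13.77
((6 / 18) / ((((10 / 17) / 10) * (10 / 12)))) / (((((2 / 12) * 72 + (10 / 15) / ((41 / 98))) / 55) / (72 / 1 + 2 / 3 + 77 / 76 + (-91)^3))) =-119742780133 / 5776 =-20731090.74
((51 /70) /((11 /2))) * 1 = 51 /385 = 0.13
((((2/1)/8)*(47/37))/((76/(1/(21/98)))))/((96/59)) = 19411/1619712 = 0.01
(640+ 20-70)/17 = 590/17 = 34.71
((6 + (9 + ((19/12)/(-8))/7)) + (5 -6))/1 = 9389/672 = 13.97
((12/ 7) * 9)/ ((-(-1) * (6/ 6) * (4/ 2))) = 54/ 7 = 7.71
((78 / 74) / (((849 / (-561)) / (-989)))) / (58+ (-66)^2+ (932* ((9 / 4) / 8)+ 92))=0.14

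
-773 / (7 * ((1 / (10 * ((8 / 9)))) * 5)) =-12368 / 63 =-196.32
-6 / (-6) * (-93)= -93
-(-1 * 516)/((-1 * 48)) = -43/4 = -10.75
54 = 54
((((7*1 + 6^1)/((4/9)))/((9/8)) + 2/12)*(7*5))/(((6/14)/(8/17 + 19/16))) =17347715/4896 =3543.24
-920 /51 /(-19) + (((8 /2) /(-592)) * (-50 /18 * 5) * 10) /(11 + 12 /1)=4899395 /4947714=0.99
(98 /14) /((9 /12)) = 28 /3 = 9.33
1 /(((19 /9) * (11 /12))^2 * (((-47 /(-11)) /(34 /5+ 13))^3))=124493242896 /4685012875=26.57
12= 12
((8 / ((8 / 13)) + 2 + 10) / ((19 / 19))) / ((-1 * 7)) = -25 / 7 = -3.57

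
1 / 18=0.06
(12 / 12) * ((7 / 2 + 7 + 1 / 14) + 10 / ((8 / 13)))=751 / 28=26.82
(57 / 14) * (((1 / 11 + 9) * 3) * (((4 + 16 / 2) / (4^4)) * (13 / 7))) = 166725 / 17248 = 9.67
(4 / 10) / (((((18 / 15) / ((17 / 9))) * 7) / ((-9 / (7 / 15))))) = -85 / 49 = -1.73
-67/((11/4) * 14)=-134/77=-1.74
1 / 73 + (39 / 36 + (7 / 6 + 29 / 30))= 14149 / 4380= 3.23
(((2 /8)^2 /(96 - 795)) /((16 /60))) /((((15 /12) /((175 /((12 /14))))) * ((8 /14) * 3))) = -8575 /268416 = -0.03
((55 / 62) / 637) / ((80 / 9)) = 99 / 631904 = 0.00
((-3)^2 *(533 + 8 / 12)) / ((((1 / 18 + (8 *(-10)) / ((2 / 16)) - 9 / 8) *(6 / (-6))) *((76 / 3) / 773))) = 200486826 / 876983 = 228.61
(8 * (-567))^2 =20575296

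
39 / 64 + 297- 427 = -8281 / 64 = -129.39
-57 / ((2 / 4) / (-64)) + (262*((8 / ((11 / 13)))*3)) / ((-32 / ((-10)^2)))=-175194 / 11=-15926.73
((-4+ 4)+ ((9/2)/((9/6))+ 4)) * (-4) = -28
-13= -13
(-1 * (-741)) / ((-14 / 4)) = -1482 / 7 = -211.71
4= 4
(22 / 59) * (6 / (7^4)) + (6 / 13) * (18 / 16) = 3831657 / 7366268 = 0.52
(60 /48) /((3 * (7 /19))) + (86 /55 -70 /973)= 1684211 /642180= 2.62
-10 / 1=-10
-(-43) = 43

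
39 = 39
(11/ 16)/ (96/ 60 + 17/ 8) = 55/ 298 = 0.18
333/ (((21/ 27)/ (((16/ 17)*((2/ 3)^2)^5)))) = 606208/ 86751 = 6.99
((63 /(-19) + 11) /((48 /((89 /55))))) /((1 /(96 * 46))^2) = 5279098368 /1045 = 5051768.77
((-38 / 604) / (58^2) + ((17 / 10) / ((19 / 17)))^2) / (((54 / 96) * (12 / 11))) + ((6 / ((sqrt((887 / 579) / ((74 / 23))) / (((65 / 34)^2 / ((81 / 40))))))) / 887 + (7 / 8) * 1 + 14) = 84500 * sqrt(874101246) / 141200645661 + 4615756301543 / 247556255400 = 18.66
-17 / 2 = -8.50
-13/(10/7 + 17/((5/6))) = -455/764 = -0.60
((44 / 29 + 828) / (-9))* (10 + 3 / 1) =-312728 / 261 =-1198.19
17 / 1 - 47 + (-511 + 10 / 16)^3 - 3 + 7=-68067253099 / 512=-132943853.71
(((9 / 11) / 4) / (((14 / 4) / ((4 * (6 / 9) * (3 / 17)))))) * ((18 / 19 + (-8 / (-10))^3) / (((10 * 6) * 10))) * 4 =20796 / 77721875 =0.00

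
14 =14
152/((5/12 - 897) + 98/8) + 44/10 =56086/13265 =4.23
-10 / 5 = -2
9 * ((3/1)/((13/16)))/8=54/13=4.15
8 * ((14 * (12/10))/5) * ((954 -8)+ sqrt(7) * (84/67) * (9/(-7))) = 635712/25 -72576 * sqrt(7)/1675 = 25313.84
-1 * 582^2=-338724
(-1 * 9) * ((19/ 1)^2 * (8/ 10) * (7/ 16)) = -22743/ 20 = -1137.15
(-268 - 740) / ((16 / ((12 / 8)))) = -189 / 2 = -94.50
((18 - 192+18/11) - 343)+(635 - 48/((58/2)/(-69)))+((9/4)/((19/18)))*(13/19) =54194219/230318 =235.30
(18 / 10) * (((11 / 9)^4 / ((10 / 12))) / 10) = 14641 / 30375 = 0.48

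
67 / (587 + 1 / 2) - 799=-938691 / 1175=-798.89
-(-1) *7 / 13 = 7 / 13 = 0.54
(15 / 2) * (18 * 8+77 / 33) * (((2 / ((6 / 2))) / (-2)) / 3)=-121.94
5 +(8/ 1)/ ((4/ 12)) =29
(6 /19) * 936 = 5616 /19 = 295.58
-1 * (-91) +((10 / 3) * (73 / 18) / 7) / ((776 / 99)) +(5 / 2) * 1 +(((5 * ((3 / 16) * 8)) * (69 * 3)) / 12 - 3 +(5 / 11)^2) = 217223129 / 985908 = 220.33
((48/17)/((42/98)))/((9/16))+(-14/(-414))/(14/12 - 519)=128057398/10933533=11.71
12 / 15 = 4 / 5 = 0.80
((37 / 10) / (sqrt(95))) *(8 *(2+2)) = 592 *sqrt(95) / 475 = 12.15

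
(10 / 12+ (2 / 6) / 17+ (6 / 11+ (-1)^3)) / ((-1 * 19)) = -149 / 7106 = -0.02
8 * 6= 48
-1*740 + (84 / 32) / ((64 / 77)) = -736.84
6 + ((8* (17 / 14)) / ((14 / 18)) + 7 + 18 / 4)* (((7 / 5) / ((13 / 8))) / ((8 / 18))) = 23889 / 455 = 52.50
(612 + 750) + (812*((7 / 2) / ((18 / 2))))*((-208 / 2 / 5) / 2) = -86494 / 45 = -1922.09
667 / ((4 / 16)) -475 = 2193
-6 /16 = -3 /8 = -0.38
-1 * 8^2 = -64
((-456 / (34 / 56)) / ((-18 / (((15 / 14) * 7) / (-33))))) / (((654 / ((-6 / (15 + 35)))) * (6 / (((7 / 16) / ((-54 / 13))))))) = -12103 / 396245520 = -0.00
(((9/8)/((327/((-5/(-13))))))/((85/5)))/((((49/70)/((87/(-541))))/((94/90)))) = -6815/364900172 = -0.00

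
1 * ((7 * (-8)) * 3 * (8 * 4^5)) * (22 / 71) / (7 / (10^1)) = -43253760 / 71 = -609207.89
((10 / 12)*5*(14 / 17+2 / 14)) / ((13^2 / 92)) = 132250 / 60333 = 2.19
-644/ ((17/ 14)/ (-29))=261464/ 17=15380.24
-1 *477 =-477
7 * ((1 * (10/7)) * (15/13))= 11.54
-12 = -12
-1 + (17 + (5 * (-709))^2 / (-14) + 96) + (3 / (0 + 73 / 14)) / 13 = -11924618105 / 13286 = -897532.60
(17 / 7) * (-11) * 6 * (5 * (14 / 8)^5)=-6734805 / 512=-13153.92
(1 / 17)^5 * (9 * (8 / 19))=72 / 26977283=0.00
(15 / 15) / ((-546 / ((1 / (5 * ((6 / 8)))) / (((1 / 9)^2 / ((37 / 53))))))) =-0.03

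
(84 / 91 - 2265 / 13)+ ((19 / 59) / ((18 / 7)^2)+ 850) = 168175555 / 248508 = 676.74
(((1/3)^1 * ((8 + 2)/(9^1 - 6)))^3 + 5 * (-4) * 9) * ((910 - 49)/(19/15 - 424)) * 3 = 10992100/10071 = 1091.46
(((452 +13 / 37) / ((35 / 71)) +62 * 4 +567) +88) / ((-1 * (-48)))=7017 / 185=37.93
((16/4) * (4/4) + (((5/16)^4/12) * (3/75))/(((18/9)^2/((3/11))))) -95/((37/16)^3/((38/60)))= -1516669110337/1752746164224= -0.87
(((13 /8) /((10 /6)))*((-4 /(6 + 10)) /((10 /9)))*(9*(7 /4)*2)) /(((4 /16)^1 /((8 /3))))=-73.71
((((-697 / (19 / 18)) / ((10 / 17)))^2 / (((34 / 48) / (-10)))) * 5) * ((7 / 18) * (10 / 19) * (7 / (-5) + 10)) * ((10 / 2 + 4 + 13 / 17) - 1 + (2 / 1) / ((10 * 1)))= -48136085506656 / 34295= -1403589021.92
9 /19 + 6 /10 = 102 /95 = 1.07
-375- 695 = -1070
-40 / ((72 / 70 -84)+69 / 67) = 93800 / 192153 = 0.49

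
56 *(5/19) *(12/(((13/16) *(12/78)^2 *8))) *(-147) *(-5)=16052400/19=844863.16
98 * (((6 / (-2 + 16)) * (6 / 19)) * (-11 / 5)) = -2772 / 95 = -29.18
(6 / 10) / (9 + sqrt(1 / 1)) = 3 / 50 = 0.06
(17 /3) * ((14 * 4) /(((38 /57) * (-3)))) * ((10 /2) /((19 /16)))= -38080 /57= -668.07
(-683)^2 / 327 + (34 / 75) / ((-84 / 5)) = 1426.54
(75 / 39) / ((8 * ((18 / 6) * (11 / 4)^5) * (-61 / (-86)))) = 275200 / 383140329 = 0.00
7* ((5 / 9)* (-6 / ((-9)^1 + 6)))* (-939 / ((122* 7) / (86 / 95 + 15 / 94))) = -2976317 / 326838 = -9.11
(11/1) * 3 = 33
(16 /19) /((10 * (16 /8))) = 4 /95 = 0.04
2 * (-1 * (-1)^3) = 2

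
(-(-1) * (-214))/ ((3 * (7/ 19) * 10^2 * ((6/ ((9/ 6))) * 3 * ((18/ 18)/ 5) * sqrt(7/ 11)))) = -2033 * sqrt(77)/ 17640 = -1.01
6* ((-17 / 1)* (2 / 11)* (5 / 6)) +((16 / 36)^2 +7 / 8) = -102515 / 7128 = -14.38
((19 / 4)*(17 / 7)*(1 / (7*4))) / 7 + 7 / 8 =5125 / 5488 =0.93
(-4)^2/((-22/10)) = -80/11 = -7.27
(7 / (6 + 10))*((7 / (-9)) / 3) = -49 / 432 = -0.11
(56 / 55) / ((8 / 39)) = 273 / 55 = 4.96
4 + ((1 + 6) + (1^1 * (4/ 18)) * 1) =101/ 9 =11.22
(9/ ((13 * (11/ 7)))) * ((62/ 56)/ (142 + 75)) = 9/ 4004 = 0.00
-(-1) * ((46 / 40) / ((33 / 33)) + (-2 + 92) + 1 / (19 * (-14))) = 242449 / 2660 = 91.15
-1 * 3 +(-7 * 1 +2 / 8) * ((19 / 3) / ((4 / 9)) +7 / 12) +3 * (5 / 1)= -705 / 8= -88.12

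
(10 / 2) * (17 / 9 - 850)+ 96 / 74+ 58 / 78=-18348530 / 4329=-4238.51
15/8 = 1.88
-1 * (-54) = 54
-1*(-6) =6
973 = 973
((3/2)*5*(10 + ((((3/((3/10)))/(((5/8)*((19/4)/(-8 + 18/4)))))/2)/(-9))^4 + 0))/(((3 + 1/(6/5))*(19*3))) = 0.35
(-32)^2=1024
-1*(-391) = 391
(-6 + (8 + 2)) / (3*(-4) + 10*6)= 0.08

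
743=743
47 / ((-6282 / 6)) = -47 / 1047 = -0.04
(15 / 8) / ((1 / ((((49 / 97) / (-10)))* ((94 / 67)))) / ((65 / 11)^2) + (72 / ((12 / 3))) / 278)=-4057482975 / 734338928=-5.53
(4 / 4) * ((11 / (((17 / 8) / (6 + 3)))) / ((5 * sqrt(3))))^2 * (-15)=-627264 / 1445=-434.09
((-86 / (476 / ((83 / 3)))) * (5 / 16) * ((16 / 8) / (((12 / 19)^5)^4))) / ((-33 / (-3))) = -670793076349907623960430699845 / 240882807845459756876562432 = -2784.73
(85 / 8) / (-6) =-85 / 48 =-1.77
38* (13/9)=494/9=54.89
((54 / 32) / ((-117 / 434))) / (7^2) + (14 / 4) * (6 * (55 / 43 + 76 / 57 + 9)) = 7629809 / 31304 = 243.73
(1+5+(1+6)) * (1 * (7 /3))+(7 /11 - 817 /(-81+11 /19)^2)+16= 3609182279 /77047872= 46.84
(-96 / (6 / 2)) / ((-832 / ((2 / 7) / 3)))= 0.00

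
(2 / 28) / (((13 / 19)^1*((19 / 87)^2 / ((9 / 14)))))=68121 / 48412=1.41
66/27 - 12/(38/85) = -4172/171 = -24.40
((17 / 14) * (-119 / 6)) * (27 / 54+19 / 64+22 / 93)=-1777639 / 71424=-24.89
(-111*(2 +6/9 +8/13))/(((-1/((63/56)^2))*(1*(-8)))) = -2997/52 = -57.63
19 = 19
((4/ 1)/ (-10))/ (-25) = 2/ 125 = 0.02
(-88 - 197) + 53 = -232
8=8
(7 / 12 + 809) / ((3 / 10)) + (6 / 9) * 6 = 48647 / 18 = 2702.61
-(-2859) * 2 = 5718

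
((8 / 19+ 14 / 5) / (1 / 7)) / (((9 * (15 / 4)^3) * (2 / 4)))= 30464 / 320625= 0.10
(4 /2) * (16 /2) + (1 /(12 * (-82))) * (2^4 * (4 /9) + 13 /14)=1982731 /123984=15.99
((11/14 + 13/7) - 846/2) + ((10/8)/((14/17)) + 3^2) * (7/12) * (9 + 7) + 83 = -5023/21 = -239.19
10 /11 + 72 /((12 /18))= 1198 /11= 108.91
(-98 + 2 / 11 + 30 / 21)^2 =9290.96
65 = 65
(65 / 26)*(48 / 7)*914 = 109680 / 7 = 15668.57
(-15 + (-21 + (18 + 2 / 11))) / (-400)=49 / 1100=0.04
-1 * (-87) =87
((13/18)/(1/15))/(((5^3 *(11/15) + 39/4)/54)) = 7020/1217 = 5.77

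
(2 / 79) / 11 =2 / 869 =0.00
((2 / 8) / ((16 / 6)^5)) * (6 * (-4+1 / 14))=-40095 / 917504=-0.04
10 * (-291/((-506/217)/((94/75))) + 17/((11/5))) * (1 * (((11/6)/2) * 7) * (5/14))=519089/138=3761.51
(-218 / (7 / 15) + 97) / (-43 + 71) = -2591 / 196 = -13.22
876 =876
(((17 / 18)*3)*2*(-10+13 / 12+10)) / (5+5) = 221 / 360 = 0.61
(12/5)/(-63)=-4/105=-0.04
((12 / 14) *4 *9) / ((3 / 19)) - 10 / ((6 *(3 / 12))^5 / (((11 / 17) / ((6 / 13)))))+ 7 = 17400721 / 86751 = 200.58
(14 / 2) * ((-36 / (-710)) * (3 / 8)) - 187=-265351 / 1420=-186.87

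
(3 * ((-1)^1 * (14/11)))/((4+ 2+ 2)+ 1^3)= -14/33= -0.42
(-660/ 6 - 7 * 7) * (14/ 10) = -1113/ 5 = -222.60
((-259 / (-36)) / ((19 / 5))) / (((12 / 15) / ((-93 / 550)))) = -8029 / 20064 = -0.40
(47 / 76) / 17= 47 / 1292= 0.04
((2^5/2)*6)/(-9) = -32/3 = -10.67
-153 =-153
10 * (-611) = -6110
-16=-16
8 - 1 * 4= 4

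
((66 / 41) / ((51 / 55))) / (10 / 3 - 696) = -1815 / 724183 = -0.00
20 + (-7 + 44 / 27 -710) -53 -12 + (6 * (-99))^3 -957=-5658830137 / 27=-209586301.37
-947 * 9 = -8523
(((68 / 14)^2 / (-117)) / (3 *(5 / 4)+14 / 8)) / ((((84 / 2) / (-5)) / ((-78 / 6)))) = -5780 / 101871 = -0.06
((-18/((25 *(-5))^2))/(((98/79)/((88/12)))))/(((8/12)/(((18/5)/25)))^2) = -3801006/11962890625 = -0.00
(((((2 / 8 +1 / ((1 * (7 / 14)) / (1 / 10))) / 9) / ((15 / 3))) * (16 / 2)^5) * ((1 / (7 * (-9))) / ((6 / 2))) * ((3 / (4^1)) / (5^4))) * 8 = -0.02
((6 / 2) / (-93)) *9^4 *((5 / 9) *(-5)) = 18225 / 31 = 587.90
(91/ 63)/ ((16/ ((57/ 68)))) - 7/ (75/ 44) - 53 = -1551243/ 27200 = -57.03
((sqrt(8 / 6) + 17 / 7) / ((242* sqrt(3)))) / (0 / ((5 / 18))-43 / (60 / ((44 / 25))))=-2125* sqrt(3) / 801262-125 / 57233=-0.01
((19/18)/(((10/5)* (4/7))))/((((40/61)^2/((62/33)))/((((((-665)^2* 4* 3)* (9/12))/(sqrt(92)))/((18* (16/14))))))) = 1899653214109* sqrt(23)/111919104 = 81401.80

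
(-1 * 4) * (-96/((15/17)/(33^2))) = 2369664/5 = 473932.80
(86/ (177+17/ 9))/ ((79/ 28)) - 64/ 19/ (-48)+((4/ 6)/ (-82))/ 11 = 18670387/ 77849365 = 0.24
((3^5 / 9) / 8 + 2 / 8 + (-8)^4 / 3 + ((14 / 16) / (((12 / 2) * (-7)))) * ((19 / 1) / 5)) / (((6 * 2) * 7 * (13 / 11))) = 516263 / 37440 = 13.79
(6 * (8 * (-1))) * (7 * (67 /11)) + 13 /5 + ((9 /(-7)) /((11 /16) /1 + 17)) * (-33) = -222436717 /108955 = -2041.55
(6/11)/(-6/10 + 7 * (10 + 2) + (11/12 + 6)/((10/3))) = 240/37609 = 0.01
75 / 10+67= 149 / 2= 74.50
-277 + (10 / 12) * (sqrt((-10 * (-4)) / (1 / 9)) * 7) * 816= -277 + 28560 * sqrt(10)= 90037.65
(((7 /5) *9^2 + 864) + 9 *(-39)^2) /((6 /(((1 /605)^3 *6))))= 73332 /1107225625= 0.00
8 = 8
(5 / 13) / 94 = 5 / 1222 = 0.00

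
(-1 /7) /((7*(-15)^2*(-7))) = 1 /77175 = 0.00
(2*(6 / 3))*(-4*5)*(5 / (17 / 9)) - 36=-247.76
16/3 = 5.33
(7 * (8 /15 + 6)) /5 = 686 /75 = 9.15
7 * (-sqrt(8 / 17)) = -14 * sqrt(34) / 17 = -4.80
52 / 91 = 4 / 7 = 0.57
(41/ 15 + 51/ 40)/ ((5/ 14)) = 11.22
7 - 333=-326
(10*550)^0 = 1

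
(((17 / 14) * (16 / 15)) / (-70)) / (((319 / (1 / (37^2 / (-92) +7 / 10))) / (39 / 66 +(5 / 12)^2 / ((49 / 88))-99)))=-595408544 / 1483838622189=-0.00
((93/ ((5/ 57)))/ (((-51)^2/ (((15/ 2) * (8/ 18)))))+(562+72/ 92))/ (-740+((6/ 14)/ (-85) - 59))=-196866985/ 278826792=-0.71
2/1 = 2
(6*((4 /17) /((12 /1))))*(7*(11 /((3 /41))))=6314 /51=123.80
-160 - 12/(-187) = -29908/187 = -159.94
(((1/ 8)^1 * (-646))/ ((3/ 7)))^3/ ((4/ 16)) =-11558505581/ 432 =-26755799.96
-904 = -904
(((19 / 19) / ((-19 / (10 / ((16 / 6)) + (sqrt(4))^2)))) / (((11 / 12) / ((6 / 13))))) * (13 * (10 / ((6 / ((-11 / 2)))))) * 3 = 1395 / 19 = 73.42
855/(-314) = -855/314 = -2.72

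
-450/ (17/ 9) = -4050/ 17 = -238.24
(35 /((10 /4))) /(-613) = -14 /613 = -0.02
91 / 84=13 / 12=1.08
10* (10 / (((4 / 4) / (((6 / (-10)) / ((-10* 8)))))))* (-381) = -1143 / 4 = -285.75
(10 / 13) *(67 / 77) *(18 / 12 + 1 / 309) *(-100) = -31121500 / 309309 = -100.62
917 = 917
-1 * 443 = -443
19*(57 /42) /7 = 361 /98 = 3.68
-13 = -13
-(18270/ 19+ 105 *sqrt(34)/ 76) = -18270/ 19- 105 *sqrt(34)/ 76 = -969.63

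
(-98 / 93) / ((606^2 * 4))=-49 / 68305896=-0.00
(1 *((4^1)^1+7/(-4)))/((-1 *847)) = -9/3388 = -0.00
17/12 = 1.42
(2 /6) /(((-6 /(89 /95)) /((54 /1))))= -267 /95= -2.81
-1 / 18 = -0.06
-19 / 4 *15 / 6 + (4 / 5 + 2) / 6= -11.41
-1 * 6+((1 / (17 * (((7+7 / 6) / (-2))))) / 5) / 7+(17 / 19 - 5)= -5597988 / 553945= -10.11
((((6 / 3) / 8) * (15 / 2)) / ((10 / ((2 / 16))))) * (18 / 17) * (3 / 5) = 81 / 5440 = 0.01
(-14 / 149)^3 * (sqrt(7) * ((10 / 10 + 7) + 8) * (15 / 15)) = -43904 * sqrt(7) / 3307949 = -0.04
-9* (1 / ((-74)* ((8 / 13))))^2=-1521 / 350464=-0.00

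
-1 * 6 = -6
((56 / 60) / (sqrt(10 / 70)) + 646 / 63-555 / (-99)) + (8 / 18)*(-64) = -969 / 77 + 14*sqrt(7) / 15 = -10.12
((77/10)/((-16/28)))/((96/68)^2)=-155771/23040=-6.76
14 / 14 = 1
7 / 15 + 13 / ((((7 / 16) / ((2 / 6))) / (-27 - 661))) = -715471 / 105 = -6814.01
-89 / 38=-2.34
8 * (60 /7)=480 /7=68.57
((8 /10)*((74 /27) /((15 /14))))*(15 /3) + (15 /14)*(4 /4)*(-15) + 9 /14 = -14732 /2835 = -5.20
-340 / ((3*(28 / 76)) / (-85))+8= 549268 / 21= 26155.62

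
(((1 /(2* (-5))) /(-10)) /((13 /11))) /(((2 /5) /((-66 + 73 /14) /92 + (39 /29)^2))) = 594649 /24489920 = 0.02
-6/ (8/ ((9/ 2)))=-27/ 8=-3.38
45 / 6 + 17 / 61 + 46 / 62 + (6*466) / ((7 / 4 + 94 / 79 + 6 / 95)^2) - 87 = 7117491460026791 / 30737080993382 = 231.56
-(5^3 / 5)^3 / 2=-15625 / 2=-7812.50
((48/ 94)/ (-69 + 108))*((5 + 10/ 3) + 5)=320/ 1833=0.17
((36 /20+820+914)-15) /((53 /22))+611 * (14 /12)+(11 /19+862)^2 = 427892077403 /573990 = 745469.57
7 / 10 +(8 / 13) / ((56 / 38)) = 1.12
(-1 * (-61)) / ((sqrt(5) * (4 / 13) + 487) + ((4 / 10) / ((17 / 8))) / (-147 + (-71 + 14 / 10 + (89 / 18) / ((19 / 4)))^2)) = 16075667379260977551983029747 / 128341558236573077621178631049 - 10156794196584993172468708 * sqrt(5) / 128341558236573077621178631049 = 0.13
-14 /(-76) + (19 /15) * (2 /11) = 2599 /6270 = 0.41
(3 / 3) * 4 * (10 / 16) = 5 / 2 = 2.50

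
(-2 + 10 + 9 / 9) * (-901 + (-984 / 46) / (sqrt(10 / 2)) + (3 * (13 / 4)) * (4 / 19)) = -153720 / 19- 4428 * sqrt(5) / 115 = -8176.62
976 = 976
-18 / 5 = -3.60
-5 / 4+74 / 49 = 0.26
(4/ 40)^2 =1/ 100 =0.01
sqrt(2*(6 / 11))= 2*sqrt(33) / 11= 1.04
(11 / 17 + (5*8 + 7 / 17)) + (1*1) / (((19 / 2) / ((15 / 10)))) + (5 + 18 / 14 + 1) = 109664 / 2261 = 48.50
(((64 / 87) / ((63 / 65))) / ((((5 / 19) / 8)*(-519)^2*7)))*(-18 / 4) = -63232 / 1148285943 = -0.00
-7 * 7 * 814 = -39886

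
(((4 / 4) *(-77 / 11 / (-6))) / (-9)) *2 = -7 / 27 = -0.26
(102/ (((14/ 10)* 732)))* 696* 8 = 554.19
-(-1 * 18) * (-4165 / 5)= -14994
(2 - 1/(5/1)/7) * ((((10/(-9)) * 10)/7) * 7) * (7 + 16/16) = -3680/21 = -175.24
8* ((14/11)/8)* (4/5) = 56/55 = 1.02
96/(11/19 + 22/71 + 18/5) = 21.39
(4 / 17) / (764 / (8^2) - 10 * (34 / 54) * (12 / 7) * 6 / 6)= 4032 / 19601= 0.21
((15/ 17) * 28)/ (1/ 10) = 4200/ 17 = 247.06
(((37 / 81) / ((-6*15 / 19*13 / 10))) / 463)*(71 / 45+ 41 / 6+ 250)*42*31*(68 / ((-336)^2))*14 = -662790509 / 1458116640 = -0.45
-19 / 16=-1.19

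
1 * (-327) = -327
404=404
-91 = -91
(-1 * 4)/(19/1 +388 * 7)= -4/2735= -0.00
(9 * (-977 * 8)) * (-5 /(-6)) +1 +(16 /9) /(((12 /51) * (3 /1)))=-1582645 /27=-58616.48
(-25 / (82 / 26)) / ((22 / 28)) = -4550 / 451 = -10.09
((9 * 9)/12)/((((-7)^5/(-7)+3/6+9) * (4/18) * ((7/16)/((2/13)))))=648/146237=0.00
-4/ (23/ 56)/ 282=-112/ 3243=-0.03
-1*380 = -380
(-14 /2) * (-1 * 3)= 21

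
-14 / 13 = -1.08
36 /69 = 12 /23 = 0.52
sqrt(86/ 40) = sqrt(215)/ 10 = 1.47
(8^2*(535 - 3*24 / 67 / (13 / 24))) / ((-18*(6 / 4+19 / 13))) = -29712448 / 46431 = -639.93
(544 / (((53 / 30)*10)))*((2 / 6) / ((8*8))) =17 / 106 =0.16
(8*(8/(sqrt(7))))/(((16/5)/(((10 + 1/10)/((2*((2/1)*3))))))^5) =10510100501*sqrt(7)/913217421312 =0.03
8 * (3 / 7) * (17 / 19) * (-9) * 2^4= -58752 / 133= -441.74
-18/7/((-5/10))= 36/7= 5.14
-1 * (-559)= 559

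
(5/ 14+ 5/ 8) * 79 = 4345/ 56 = 77.59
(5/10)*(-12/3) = -2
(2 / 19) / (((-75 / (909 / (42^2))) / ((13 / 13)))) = -101 / 139650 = -0.00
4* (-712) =-2848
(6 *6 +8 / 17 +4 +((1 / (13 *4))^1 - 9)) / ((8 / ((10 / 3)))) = 46395 / 3536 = 13.12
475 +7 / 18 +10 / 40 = 17123 / 36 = 475.64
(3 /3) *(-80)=-80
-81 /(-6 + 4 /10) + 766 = 21853 /28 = 780.46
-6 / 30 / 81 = -1 / 405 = -0.00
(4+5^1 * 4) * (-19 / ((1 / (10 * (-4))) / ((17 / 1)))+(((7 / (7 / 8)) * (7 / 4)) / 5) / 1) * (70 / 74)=10855152 / 37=293382.49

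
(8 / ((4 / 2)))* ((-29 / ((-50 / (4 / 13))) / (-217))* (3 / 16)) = -87 / 141050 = -0.00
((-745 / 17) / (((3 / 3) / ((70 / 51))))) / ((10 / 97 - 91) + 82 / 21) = 35409850 / 51211667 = 0.69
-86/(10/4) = -172/5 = -34.40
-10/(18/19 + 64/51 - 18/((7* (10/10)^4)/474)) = 6783/825257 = 0.01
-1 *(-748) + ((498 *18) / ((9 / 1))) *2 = 2740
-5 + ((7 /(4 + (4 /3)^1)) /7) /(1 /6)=-31 /8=-3.88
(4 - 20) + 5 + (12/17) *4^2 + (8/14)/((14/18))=857/833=1.03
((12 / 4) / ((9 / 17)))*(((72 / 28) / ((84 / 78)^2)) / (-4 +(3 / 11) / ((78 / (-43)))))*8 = -24.22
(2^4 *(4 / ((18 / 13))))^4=29948379136 / 6561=4564605.87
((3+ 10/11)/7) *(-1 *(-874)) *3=112746/77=1464.23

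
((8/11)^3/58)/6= 128/115797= 0.00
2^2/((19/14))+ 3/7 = 449/133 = 3.38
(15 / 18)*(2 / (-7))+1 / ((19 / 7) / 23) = 3286 / 399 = 8.24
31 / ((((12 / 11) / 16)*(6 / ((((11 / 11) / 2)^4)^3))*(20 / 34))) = 5797 / 184320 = 0.03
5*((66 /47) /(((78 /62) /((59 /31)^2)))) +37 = 1083727 /18941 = 57.22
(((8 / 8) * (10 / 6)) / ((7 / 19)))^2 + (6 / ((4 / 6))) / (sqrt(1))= 12994 / 441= 29.46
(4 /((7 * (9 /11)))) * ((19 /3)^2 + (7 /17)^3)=78173920 /2785671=28.06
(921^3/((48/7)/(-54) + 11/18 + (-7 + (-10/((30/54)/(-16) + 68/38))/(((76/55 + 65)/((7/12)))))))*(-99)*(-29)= -1651219894069481399202/4833820357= -341597281677.69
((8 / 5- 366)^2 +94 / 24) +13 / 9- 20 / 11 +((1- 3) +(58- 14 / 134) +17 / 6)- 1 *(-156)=88222635563 / 663300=133005.63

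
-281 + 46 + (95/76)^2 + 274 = 649/16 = 40.56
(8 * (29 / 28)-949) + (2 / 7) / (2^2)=-13169 / 14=-940.64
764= 764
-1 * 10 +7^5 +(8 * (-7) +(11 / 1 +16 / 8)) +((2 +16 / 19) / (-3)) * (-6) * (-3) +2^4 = 318306 / 19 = 16752.95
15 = 15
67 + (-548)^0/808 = 67.00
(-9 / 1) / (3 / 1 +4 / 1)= -9 / 7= -1.29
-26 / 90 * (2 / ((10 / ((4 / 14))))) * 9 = -26 / 175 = -0.15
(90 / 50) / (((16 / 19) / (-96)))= -1026 / 5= -205.20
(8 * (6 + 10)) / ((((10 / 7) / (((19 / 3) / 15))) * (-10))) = -3.78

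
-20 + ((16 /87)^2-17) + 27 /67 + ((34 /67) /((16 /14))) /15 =-370540483 /10142460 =-36.53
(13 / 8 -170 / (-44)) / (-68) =-483 / 5984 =-0.08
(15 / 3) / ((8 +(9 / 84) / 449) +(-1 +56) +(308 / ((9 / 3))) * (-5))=-188580 / 16984763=-0.01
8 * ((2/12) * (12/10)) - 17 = -77/5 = -15.40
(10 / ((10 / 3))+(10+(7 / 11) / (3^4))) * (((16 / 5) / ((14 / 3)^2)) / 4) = 2318 / 4851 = 0.48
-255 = -255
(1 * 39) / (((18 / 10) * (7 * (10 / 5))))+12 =569 / 42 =13.55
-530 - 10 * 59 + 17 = -1103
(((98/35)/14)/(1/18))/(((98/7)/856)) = 7704/35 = 220.11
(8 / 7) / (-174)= -4 / 609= -0.01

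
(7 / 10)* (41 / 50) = 287 / 500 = 0.57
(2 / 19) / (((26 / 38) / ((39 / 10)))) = 3 / 5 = 0.60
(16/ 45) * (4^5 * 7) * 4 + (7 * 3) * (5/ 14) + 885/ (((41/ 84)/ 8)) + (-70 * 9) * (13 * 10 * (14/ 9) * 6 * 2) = -5550101861/ 3690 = -1504092.65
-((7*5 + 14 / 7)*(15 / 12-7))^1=851 / 4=212.75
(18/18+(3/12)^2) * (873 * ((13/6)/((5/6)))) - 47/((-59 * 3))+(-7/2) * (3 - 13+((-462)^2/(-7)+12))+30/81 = 13907182909/127440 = 109127.30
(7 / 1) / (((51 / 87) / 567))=115101 / 17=6770.65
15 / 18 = 5 / 6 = 0.83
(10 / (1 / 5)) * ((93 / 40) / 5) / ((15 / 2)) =31 / 10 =3.10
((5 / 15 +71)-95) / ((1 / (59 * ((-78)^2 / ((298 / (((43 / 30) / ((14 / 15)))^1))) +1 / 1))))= -282711421 / 6258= -45176.00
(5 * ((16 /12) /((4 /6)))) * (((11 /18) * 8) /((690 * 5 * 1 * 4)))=11 /3105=0.00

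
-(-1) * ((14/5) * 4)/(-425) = -56/2125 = -0.03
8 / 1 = 8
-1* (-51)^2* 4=-10404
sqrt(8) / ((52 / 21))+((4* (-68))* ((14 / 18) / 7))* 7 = -1904 / 9+21* sqrt(2) / 26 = -210.41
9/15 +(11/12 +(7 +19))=1651/60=27.52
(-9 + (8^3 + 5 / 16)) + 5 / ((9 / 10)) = 73277 / 144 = 508.87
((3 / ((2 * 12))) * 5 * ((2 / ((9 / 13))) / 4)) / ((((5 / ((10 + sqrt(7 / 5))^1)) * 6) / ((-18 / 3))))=-65 / 72 - 13 * sqrt(35) / 720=-1.01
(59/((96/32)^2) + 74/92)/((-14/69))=-3047/84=-36.27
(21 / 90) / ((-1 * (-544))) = 7 / 16320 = 0.00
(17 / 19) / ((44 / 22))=17 / 38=0.45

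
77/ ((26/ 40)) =118.46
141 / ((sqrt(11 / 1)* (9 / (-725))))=-3424.67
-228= -228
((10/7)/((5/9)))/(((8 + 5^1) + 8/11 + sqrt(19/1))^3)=2984366869/1675653533946 -517573991*sqrt(19)/1675653533946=0.00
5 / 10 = 1 / 2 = 0.50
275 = 275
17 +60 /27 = 173 /9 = 19.22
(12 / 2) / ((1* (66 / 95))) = 95 / 11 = 8.64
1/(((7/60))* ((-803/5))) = -300/5621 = -0.05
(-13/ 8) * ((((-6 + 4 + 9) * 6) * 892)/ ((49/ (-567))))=704457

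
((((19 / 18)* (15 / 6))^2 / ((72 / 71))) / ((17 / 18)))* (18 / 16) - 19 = -847609 / 78336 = -10.82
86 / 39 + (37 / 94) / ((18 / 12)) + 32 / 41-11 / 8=1126109 / 601224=1.87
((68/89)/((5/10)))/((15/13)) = 1768/1335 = 1.32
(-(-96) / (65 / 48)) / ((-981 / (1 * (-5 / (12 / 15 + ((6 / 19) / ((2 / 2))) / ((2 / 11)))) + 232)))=-28383744 / 1707485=-16.62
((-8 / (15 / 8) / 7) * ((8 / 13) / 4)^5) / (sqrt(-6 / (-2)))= -2048 * sqrt(3) / 116957295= -0.00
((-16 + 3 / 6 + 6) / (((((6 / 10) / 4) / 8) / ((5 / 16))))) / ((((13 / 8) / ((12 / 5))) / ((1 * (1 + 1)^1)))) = -6080 / 13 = -467.69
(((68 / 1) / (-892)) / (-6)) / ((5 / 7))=119 / 6690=0.02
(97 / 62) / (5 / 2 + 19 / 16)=776 / 1829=0.42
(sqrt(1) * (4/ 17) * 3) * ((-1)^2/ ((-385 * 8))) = -3/ 13090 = -0.00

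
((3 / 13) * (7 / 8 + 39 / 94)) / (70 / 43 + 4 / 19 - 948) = -1188735 / 3778492432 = -0.00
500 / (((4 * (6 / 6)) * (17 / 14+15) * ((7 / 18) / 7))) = 31500 / 227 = 138.77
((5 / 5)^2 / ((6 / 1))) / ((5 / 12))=2 / 5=0.40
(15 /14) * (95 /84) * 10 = 2375 /196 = 12.12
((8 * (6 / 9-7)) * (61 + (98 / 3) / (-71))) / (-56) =245005 / 4473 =54.77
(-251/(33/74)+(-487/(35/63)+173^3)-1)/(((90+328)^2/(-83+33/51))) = -59785994170/24505041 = -2439.74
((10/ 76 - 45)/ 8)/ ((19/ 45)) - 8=-122933/ 5776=-21.28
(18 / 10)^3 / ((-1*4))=-729 / 500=-1.46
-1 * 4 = -4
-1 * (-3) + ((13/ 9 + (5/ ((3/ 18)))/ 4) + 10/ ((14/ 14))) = 395/ 18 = 21.94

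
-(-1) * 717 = 717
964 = 964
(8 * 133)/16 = 133/2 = 66.50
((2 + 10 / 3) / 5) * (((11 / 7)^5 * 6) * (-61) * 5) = -314371552 / 16807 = -18704.80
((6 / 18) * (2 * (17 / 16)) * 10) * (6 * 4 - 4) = 425 / 3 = 141.67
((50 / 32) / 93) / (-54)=-25 / 80352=-0.00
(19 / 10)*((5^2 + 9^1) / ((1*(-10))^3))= -323 / 5000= -0.06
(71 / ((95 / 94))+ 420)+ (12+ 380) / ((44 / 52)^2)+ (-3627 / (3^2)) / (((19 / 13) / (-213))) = 36160671 / 605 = 59769.70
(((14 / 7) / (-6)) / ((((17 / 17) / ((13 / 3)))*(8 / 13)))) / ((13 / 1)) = -13 / 72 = -0.18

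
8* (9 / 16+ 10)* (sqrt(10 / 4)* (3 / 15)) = 169* sqrt(10) / 20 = 26.72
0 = 0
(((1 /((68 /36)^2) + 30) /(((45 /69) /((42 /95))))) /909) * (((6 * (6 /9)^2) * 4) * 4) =0.96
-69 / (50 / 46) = -63.48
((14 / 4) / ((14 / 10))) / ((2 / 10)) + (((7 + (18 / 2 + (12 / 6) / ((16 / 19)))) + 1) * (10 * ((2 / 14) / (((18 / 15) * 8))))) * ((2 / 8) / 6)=407075 / 32256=12.62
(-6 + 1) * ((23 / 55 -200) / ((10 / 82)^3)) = 756545817 / 1375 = 550215.14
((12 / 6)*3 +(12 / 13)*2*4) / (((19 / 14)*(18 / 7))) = 2842 / 741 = 3.84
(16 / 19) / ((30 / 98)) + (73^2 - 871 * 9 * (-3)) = 8221894 / 285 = 28848.75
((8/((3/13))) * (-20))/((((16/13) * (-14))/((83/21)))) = 70135/441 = 159.04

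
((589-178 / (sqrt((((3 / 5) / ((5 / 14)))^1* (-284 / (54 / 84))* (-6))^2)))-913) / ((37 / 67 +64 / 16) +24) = -1208503187 / 106485232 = -11.35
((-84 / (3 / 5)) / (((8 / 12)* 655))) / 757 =-0.00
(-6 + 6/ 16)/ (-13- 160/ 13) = 585/ 2632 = 0.22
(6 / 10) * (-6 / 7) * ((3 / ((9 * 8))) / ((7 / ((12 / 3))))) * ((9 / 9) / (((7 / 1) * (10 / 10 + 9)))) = -3 / 17150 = -0.00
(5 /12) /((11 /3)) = 5 /44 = 0.11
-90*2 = -180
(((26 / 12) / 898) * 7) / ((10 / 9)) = 273 / 17960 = 0.02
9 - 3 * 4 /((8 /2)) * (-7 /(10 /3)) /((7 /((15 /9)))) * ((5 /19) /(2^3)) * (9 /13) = 35703 /3952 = 9.03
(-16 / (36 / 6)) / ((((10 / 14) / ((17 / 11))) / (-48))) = 276.95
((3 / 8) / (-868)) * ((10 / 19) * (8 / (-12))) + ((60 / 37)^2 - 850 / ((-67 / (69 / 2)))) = 1332129389615 / 3025391432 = 440.32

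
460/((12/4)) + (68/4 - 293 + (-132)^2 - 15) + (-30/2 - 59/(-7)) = 362875/21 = 17279.76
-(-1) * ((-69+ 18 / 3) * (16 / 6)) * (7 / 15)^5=-941192 / 253125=-3.72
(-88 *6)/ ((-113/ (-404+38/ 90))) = -3196336/ 1695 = -1885.74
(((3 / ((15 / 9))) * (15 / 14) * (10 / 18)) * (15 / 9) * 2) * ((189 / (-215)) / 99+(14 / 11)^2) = 29935 / 5203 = 5.75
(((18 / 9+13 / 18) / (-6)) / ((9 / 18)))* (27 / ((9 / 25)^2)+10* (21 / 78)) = -201635 / 1053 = -191.49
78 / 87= 26 / 29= 0.90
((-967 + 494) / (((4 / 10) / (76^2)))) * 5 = -34150600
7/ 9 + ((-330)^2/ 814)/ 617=204353/ 205461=0.99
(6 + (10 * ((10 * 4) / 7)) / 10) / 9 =82 / 63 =1.30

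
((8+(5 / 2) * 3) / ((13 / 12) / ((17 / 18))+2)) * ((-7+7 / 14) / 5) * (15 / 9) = -6851 / 642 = -10.67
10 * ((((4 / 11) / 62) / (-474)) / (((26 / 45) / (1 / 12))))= -25 / 1400828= -0.00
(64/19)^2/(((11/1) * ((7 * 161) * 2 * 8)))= 0.00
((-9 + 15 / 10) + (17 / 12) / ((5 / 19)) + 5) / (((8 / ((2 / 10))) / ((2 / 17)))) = 173 / 20400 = 0.01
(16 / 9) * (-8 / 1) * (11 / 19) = -1408 / 171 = -8.23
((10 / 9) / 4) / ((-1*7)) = -5 / 126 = -0.04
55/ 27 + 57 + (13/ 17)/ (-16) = 433217/ 7344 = 58.99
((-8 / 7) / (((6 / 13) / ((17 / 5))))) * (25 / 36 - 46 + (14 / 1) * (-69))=1149421 / 135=8514.23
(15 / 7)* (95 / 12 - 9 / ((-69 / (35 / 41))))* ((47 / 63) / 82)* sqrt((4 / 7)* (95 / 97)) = 21348575* sqrt(64505) / 46308840228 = 0.12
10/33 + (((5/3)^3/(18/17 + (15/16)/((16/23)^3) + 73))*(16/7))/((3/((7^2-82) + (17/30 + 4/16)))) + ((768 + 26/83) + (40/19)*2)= 1948572704950429640/2526186498628023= 771.35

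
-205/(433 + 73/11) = -2255/4836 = -0.47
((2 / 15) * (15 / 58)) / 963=1 / 27927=0.00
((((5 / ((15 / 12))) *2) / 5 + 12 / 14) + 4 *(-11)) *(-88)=127952 / 35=3655.77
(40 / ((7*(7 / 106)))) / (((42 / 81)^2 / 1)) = 321.84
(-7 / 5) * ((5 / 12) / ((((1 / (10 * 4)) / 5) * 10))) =-35 / 3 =-11.67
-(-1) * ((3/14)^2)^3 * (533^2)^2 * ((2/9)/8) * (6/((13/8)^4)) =21973117536/117649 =186768.42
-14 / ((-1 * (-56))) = -1 / 4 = -0.25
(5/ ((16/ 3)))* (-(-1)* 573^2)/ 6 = 1641645/ 32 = 51301.41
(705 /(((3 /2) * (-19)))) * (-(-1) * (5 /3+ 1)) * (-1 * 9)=11280 /19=593.68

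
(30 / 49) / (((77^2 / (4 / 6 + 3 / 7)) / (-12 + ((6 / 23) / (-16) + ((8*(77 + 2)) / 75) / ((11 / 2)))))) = -227357 / 191743860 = -0.00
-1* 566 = -566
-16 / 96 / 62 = -1 / 372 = -0.00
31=31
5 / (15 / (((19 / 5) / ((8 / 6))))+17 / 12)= 0.75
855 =855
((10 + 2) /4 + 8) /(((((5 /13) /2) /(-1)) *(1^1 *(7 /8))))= -2288 /35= -65.37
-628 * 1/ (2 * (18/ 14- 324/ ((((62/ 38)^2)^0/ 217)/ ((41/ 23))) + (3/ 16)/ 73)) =59047072/ 23568124269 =0.00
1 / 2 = 0.50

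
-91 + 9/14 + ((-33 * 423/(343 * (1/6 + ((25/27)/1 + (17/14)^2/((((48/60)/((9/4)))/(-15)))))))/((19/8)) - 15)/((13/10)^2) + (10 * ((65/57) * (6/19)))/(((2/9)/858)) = 61012931809221695/4419686090638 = 13804.81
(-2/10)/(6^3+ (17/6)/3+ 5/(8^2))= -576/625025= -0.00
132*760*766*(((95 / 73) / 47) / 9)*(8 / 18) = 9733715200 / 92637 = 105073.73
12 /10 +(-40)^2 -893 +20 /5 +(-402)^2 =162316.20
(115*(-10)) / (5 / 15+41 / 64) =-220800 / 187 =-1180.75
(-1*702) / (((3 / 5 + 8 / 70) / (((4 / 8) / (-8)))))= 2457 / 40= 61.42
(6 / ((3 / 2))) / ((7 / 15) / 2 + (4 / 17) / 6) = 2040 / 139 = 14.68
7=7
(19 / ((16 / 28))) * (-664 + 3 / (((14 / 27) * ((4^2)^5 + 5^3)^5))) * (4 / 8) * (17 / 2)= -47018852850335826977130421927076845 / 501098808506054224616790970272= -93831.50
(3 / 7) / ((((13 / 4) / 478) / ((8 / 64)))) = 717 / 91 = 7.88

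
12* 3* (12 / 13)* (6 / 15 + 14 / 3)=10944 / 65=168.37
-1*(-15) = 15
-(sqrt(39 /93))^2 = -13 /31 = -0.42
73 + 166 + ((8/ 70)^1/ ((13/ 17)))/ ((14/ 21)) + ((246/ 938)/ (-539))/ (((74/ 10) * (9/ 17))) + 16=465499846436/ 1823887065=255.22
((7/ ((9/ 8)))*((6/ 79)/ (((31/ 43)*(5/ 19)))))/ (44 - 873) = -91504/ 30453315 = -0.00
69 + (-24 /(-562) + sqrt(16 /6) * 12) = 8 * sqrt(6) + 19401 /281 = 88.64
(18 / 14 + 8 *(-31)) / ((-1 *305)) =1727 / 2135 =0.81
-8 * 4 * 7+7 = -217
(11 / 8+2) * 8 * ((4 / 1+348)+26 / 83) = 789534 / 83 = 9512.46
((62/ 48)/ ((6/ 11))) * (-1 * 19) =-6479/ 144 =-44.99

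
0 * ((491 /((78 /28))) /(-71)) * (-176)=0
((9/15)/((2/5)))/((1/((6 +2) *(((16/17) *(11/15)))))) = 704/85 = 8.28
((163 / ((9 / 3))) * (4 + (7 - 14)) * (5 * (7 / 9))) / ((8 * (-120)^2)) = -1141 / 207360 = -0.01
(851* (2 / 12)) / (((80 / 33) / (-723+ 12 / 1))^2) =156162008673 / 12800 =12200156.93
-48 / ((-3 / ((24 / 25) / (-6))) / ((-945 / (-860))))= -3024 / 1075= -2.81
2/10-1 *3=-14/5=-2.80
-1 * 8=-8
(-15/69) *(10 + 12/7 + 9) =-725/161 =-4.50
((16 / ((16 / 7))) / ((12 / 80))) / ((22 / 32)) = 2240 / 33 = 67.88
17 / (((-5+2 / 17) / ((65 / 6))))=-18785 / 498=-37.72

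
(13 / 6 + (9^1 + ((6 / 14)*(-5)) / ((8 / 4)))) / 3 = 212 / 63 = 3.37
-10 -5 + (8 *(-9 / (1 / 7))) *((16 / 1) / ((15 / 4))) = -2165.40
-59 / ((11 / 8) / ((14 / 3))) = -6608 / 33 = -200.24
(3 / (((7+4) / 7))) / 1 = 21 / 11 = 1.91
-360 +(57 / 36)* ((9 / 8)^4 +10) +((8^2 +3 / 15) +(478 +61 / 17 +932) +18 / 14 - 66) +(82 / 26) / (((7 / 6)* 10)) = 407455643701 / 380190720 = 1071.71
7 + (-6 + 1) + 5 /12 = 29 /12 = 2.42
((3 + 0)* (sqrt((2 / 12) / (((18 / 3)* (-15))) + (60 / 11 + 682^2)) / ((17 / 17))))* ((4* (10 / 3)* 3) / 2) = 2* sqrt(455873376585) / 33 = 40920.24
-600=-600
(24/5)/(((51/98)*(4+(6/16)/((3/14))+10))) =448/765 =0.59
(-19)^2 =361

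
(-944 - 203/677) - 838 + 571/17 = -20125922/11509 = -1748.71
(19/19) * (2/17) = 2/17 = 0.12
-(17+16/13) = -237/13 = -18.23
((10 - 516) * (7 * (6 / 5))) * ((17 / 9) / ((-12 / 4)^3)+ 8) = -13650868 / 405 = -33705.85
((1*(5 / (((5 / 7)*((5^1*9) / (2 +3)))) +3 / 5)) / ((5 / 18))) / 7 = 124 / 175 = 0.71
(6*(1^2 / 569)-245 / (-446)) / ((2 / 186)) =13213533 / 253774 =52.07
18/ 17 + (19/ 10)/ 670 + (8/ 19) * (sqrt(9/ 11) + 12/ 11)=24 * sqrt(11)/ 209 + 36207307/ 23805100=1.90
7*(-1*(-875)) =6125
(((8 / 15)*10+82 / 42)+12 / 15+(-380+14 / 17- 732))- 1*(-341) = -453444 / 595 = -762.09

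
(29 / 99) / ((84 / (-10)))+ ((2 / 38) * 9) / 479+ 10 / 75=18816857 / 189209790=0.10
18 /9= 2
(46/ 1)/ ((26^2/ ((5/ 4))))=115/ 1352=0.09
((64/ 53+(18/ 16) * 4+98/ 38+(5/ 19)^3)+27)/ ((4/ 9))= 231015933/ 2908216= 79.44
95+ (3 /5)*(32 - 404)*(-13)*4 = 58507 /5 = 11701.40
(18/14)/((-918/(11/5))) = -11/3570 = -0.00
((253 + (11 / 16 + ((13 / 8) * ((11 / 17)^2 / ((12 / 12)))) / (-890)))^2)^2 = 4640688338019442528201275835617841 / 1120447115573159119360000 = 4141818273.72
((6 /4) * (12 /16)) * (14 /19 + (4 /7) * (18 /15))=4257 /2660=1.60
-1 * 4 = -4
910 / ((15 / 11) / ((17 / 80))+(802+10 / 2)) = 170170 / 152109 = 1.12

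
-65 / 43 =-1.51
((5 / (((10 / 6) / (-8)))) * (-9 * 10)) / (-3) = -720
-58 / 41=-1.41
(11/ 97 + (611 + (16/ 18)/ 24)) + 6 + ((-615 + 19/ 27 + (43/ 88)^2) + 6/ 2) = 123573539/ 20281536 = 6.09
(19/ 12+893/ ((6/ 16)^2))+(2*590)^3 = 59149380665/ 36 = 1643038351.81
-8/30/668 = -1/2505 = -0.00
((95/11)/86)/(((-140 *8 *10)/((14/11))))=-19/1664960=-0.00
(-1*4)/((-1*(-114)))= -2/57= -0.04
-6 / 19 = -0.32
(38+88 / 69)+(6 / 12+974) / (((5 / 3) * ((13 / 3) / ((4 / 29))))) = 7529008 / 130065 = 57.89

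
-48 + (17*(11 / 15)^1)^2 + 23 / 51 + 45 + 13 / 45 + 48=85492 / 425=201.16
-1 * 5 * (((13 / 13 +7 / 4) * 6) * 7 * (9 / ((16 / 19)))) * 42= -4147605 / 16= -259225.31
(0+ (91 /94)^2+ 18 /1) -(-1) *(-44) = -221455 /8836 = -25.06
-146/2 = -73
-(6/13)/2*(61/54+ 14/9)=-145/234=-0.62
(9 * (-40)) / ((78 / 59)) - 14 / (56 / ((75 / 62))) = -878895 / 3224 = -272.61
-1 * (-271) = 271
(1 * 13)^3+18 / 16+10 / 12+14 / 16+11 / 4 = 26431 / 12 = 2202.58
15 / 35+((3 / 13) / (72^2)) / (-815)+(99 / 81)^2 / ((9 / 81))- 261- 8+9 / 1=-31542925447 / 128157120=-246.13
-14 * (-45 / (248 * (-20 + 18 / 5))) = -1575 / 10168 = -0.15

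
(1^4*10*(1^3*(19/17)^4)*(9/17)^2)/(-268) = -52780005/3234434246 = -0.02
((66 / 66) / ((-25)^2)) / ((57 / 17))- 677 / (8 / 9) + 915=43712011 / 285000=153.38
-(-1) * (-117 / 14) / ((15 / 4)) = -78 / 35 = -2.23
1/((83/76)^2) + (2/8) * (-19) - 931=-25762423/27556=-934.91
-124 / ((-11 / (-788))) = -8882.91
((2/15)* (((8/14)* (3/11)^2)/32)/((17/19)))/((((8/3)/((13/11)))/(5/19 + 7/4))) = 1053/5962880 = 0.00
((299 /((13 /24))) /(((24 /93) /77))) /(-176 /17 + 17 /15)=-41999265 /2351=-17864.43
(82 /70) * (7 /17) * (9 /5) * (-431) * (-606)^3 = 35393336799624 /425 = 83278439528.53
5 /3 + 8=29 /3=9.67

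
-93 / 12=-31 / 4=-7.75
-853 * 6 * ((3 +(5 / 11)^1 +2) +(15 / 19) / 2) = -6256755 / 209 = -29936.63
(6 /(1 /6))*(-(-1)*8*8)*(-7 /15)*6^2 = -193536 /5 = -38707.20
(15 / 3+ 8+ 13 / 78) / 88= 79 / 528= 0.15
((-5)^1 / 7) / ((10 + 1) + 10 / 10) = -5 / 84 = -0.06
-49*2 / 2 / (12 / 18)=-147 / 2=-73.50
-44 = -44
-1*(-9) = 9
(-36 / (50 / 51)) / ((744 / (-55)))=1683 / 620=2.71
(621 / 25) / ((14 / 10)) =621 / 35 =17.74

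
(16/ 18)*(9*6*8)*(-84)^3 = -227598336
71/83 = 0.86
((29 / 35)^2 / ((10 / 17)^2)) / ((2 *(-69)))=-243049 / 16905000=-0.01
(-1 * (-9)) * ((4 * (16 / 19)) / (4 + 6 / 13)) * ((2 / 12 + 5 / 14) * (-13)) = -178464 / 3857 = -46.27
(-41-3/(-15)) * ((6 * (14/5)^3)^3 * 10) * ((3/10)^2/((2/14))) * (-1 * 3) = 86033590538821632/48828125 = 1761967934.24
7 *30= 210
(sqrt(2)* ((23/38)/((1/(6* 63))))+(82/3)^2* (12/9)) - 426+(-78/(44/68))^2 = 4347* sqrt(2)/19+49336126/3267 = 15424.91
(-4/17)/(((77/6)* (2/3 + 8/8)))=-72/6545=-0.01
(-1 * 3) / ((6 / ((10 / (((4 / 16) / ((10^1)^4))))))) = -200000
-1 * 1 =-1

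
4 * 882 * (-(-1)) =3528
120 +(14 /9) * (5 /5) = 1094 /9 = 121.56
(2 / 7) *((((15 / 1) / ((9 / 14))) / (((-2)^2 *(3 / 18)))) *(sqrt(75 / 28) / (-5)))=-5 *sqrt(21) / 7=-3.27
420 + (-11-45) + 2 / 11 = 364.18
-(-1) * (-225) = -225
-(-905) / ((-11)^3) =-905 / 1331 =-0.68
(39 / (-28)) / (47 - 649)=39 / 16856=0.00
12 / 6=2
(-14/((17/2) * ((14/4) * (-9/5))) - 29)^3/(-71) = 334.30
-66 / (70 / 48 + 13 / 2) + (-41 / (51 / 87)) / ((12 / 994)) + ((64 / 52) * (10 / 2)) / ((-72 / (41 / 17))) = -4408317689 / 759798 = -5801.96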